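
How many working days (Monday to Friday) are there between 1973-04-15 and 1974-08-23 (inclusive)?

355 weekdays

1973-04-15 is a Sunday.
That's 496 days from start to end, counting both.
496 = 7 × 70 + 6, so there are 70 full weeks plus 6 extra days.
Each full week contributes 5 weekdays (Mon–Fri): 70 × 5 = 350.
The 6 extra days are Sunday, Monday, Tuesday, Wednesday, Thursday, Friday — 5 of them qualify.
Total: 350 + 5 = 355.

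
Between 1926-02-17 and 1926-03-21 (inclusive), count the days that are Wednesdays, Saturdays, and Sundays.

1926-02-17 is a Wednesday.
That's 33 days from start to end, counting both.
33 = 7 × 4 + 5, so there are 4 full weeks plus 5 extra days.
Each full week contributes 3 days from the set (Wed, Sat, Sun): 4 × 3 = 12.
The 5 extra days are Wednesday, Thursday, Friday, Saturday, Sunday — 3 of them qualify.
Total: 12 + 3 = 15.

15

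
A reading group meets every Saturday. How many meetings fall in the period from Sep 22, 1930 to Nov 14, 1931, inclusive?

60

Sep 22, 1930 is a Monday.
From Sep 22, 1930 to Nov 14, 1931 is 419 days inclusive.
419 = 7 × 59 + 6, so there are 59 full weeks plus 6 extra days.
Each full week contributes one Saturday: 59 so far.
The 6 extra days are Monday, Tuesday, Wednesday, Thursday, Friday, Saturday — 1 of them qualifies.
Total: 59 + 1 = 60.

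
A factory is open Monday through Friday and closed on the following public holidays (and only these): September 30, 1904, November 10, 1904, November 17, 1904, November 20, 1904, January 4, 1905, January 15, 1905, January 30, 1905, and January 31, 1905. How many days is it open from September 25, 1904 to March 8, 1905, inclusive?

112

September 25, 1904 is a Sunday.
The range spans 165 days (inclusive of both endpoints).
165 = 7 × 23 + 4, so there are 23 full weeks plus 4 extra days.
Each full week contributes 5 weekdays (Mon–Fri): 23 × 5 = 115.
The 4 extra days are Sun, Mon, Tue, Wed — 3 of them qualify.
Total: 115 + 3 = 118.
Holidays: September 30, 1904 (Fri); November 10, 1904 (Thu); November 17, 1904 (Thu); November 20, 1904 (Sun); January 4, 1905 (Wed); January 15, 1905 (Sun); January 30, 1905 (Mon); January 31, 1905 (Tue).
6 of the 8 holidays fall on weekdays; the rest are weekends and were already excluded.
Business days: 118 − 6 = 112.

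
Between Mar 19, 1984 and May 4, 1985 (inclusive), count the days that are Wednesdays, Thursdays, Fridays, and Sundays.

235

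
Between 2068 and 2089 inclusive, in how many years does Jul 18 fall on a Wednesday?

Day of week of July 18 in each year:
2068: Wed ✓, 2069: Thu, 2070: Fri, 2071: Sat, 2072: Mon, 2073: Tue, 2074: Wed ✓, 2075: Thu, 2076: Sat, 2077: Sun, 2078: Mon, 2079: Tue, 2080: Thu, 2081: Fri, 2082: Sat, 2083: Sun, 2084: Tue, 2085: Wed ✓, 2086: Thu, 2087: Fri, 2088: Sun, 2089: Mon
Wednesdays: 2068, 2074, 2085.

3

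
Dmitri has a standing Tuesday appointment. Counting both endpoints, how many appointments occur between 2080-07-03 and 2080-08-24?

2080-07-03 is a Wednesday.
From 2080-07-03 to 2080-08-24 is 53 days inclusive.
53 = 7 × 7 + 4, so there are 7 full weeks plus 4 extra days.
Each full week contributes one Tuesday: 7 so far.
The 4 extra days are Wednesday, Thursday, Friday, Saturday — none qualify.
Total: 7 + 0 = 7.

7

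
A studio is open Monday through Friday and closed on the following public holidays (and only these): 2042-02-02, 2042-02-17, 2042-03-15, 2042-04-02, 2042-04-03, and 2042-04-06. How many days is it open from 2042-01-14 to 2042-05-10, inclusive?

81

2042-01-14 is a Tuesday.
The range spans 117 days (inclusive of both endpoints).
117 = 7 × 16 + 5, so there are 16 full weeks plus 5 extra days.
Each full week contributes 5 weekdays (Mon–Fri): 16 × 5 = 80.
The 5 extra days are Tue, Wed, Thu, Fri, Sat — 4 of them qualify.
Total: 80 + 4 = 84.
Holidays: 2042-02-02 (Sun); 2042-02-17 (Mon); 2042-03-15 (Sat); 2042-04-02 (Wed); 2042-04-03 (Thu); 2042-04-06 (Sun).
3 of the 6 holidays fall on weekdays; the rest are weekends and were already excluded.
Business days: 84 − 3 = 81.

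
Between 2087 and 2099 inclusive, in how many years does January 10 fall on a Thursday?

2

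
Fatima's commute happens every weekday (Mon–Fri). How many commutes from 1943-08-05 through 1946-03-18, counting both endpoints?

683

1943-08-05 is a Thursday.
From 1943-08-05 to 1946-03-18 is 957 days inclusive.
957 = 7 × 136 + 5, so there are 136 full weeks plus 5 extra days.
Each full week contributes 5 weekdays (Mon–Fri): 136 × 5 = 680.
The 5 extra days are Thursday, Friday, Saturday, Sunday, Monday — 3 of them qualify.
Total: 680 + 3 = 683.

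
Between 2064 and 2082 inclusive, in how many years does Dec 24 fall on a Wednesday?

3

Day of week of December 24 in each year:
2064: Wed ✓, 2065: Thu, 2066: Fri, 2067: Sat, 2068: Mon, 2069: Tue, 2070: Wed ✓, 2071: Thu, 2072: Sat, 2073: Sun, 2074: Mon, 2075: Tue, 2076: Thu, 2077: Fri, 2078: Sat, 2079: Sun, 2080: Tue, 2081: Wed ✓, 2082: Thu
Wednesdays: 2064, 2070, 2081.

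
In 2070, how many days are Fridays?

52

1 January 2070 is a Wednesday.
That's 365 days from start to end, counting both.
365 = 7 × 52 + 1, so there are 52 full weeks plus 1 extra day.
Each full week contributes one Friday: 52 so far.
The 1 extra day is Wed — none qualify.
Total: 52 + 0 = 52.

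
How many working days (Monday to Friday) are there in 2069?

2069-01-01 is a Tuesday.
The range spans 365 days (inclusive of both endpoints).
365 = 7 × 52 + 1, so there are 52 full weeks plus 1 extra day.
Each full week contributes 5 weekdays (Mon–Fri): 52 × 5 = 260.
The 1 extra day is Tuesday — 1 of them qualifies.
Total: 260 + 1 = 261.

261 weekdays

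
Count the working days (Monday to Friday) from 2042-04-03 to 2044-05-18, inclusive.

2042-04-03 is a Thursday.
From 2042-04-03 to 2044-05-18 is 777 days inclusive.
777 = 7 × 111, so the span is exactly 111 full weeks.
Each full week contributes 5 weekdays (Mon–Fri): 111 × 5 = 555.
Total: 555.

555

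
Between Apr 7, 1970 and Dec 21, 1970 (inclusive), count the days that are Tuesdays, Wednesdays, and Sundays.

111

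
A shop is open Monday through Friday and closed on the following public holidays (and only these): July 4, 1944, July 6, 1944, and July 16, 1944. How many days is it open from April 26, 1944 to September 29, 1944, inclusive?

111 business days

April 26, 1944 is a Wednesday.
From April 26, 1944 to September 29, 1944 is 157 days inclusive.
157 = 7 × 22 + 3, so there are 22 full weeks plus 3 extra days.
Each full week contributes 5 weekdays (Mon–Fri): 22 × 5 = 110.
The 3 extra days are Wed, Thu, Fri — 3 of them qualify.
Total: 110 + 3 = 113.
Holidays: July 4, 1944 (Tue); July 6, 1944 (Thu); July 16, 1944 (Sun).
2 of the 3 holidays fall on weekdays; the rest are weekends and were already excluded.
Business days: 113 − 2 = 111.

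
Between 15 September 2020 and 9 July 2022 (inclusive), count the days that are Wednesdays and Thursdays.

15 September 2020 is a Tuesday.
From 15 September 2020 to 9 July 2022 is 663 days inclusive.
663 = 7 × 94 + 5, so there are 94 full weeks plus 5 extra days.
Each full week contributes 2 days from the set (Wed, Thu): 94 × 2 = 188.
The 5 extra days are Tue, Wed, Thu, Fri, Sat — 2 of them qualify.
Total: 188 + 2 = 190.

190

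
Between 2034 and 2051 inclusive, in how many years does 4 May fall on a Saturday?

2

Day of week of May 4 in each year:
2034: Thu, 2035: Fri, 2036: Sun, 2037: Mon, 2038: Tue, 2039: Wed, 2040: Fri, 2041: Sat ✓, 2042: Sun, 2043: Mon, 2044: Wed, 2045: Thu, 2046: Fri, 2047: Sat ✓, 2048: Mon, 2049: Tue, 2050: Wed, 2051: Thu
Saturdays: 2041, 2047.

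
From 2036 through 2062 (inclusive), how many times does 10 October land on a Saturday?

Day of week of October 10 in each year:
2036: Fri, 2037: Sat ✓, 2038: Sun, 2039: Mon, 2040: Wed, 2041: Thu, 2042: Fri, 2043: Sat ✓, 2044: Mon, 2045: Tue, 2046: Wed, 2047: Thu, 2048: Sat ✓, 2049: Sun, 2050: Mon, 2051: Tue, 2052: Thu, 2053: Fri, 2054: Sat ✓, 2055: Sun, 2056: Tue, 2057: Wed, 2058: Thu, 2059: Fri, 2060: Sun, 2061: Mon, 2062: Tue
Saturdays: 2037, 2043, 2048, 2054.

4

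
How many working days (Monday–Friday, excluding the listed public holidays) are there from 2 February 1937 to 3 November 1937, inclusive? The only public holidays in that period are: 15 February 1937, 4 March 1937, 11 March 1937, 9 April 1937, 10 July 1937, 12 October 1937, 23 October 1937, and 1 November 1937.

2 February 1937 is a Tuesday.
That's 275 days from start to end, counting both.
275 = 7 × 39 + 2, so there are 39 full weeks plus 2 extra days.
Each full week contributes 5 weekdays (Mon–Fri): 39 × 5 = 195.
The 2 extra days are Tuesday, Wednesday — 2 of them qualify.
Total: 195 + 2 = 197.
Holidays: 15 February 1937 (Mon); 4 March 1937 (Thu); 11 March 1937 (Thu); 9 April 1937 (Fri); 10 July 1937 (Sat); 12 October 1937 (Tue); 23 October 1937 (Sat); 1 November 1937 (Mon).
6 of the 8 holidays fall on weekdays; the rest are weekends and were already excluded.
Business days: 197 − 6 = 191.

191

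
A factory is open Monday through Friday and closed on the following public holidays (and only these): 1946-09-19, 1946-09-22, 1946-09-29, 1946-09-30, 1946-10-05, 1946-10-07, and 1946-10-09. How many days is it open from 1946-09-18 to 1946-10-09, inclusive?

1946-09-18 is a Wednesday.
That's 22 days from start to end, counting both.
22 = 7 × 3 + 1, so there are 3 full weeks plus 1 extra day.
Each full week contributes 5 weekdays (Mon–Fri): 3 × 5 = 15.
The 1 extra day is Wednesday — 1 of them qualifies.
Total: 15 + 1 = 16.
Holidays: 1946-09-19 (Thu); 1946-09-22 (Sun); 1946-09-29 (Sun); 1946-09-30 (Mon); 1946-10-05 (Sat); 1946-10-07 (Mon); 1946-10-09 (Wed).
4 of the 7 holidays fall on weekdays; the rest are weekends and were already excluded.
Business days: 16 − 4 = 12.

12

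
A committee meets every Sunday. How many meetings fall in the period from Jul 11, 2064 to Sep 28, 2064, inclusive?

Jul 11, 2064 is a Friday.
That's 80 days from start to end, counting both.
80 = 7 × 11 + 3, so there are 11 full weeks plus 3 extra days.
Each full week contributes one Sunday: 11 so far.
The 3 extra days are Fri, Sat, Sun — 1 of them qualifies.
Total: 11 + 1 = 12.

12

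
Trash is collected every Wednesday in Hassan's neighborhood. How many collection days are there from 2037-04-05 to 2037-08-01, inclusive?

2037-04-05 is a Sunday.
The range spans 119 days (inclusive of both endpoints).
119 = 7 × 17, so the span is exactly 17 full weeks.
Each full week contributes one Wednesday: 17 so far.

17 Wednesdays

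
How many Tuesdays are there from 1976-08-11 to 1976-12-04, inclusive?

16

1976-08-11 is a Wednesday.
From 1976-08-11 to 1976-12-04 is 116 days inclusive.
116 = 7 × 16 + 4, so there are 16 full weeks plus 4 extra days.
Each full week contributes one Tuesday: 16 so far.
The 4 extra days are Wednesday, Thursday, Friday, Saturday — none qualify.
Total: 16 + 0 = 16.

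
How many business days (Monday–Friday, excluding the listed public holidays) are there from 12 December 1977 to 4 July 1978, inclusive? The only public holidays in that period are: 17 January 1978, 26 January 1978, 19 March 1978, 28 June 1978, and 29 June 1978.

12 December 1977 is a Monday.
From 12 December 1977 to 4 July 1978 is 205 days inclusive.
205 = 7 × 29 + 2, so there are 29 full weeks plus 2 extra days.
Each full week contributes 5 weekdays (Mon–Fri): 29 × 5 = 145.
The 2 extra days are Mon, Tue — 2 of them qualify.
Total: 145 + 2 = 147.
Holidays: 17 January 1978 (Tue); 26 January 1978 (Thu); 19 March 1978 (Sun); 28 June 1978 (Wed); 29 June 1978 (Thu).
4 of the 5 holidays fall on weekdays; the rest are weekends and were already excluded.
Business days: 147 − 4 = 143.

143 business days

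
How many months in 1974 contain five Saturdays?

4

A month has five Saturdays exactly when Saturday falls within its first (length − 28) days.
Jan: 31 days, starts Tue → 5 of Tue, Wed, Thu
Feb: 28 days, starts Fri → 5 of (none)
Mar: 31 days, starts Fri → 5 of Fri, Sat, Sun ✓
Apr: 30 days, starts Mon → 5 of Mon, Tue
May: 31 days, starts Wed → 5 of Wed, Thu, Fri
Jun: 30 days, starts Sat → 5 of Sat, Sun ✓
Jul: 31 days, starts Mon → 5 of Mon, Tue, Wed
Aug: 31 days, starts Thu → 5 of Thu, Fri, Sat ✓
Sep: 30 days, starts Sun → 5 of Sun, Mon
Oct: 31 days, starts Tue → 5 of Tue, Wed, Thu
Nov: 30 days, starts Fri → 5 of Fri, Sat ✓
Dec: 31 days, starts Sun → 5 of Sun, Mon, Tue
Months with five Saturdays: Mar, Jun, Aug, Nov.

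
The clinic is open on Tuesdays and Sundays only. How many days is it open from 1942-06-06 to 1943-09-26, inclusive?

1942-06-06 is a Saturday.
From 1942-06-06 to 1943-09-26 is 478 days inclusive.
478 = 7 × 68 + 2, so there are 68 full weeks plus 2 extra days.
Each full week contributes 2 days from the set (Tue, Sun): 68 × 2 = 136.
The 2 extra days are Saturday, Sunday — 1 of them qualifies.
Total: 136 + 1 = 137.

137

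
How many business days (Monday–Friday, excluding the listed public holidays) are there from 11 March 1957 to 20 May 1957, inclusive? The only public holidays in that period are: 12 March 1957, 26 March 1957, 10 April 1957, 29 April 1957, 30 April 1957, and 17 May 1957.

11 March 1957 is a Monday.
From 11 March 1957 to 20 May 1957 is 71 days inclusive.
71 = 7 × 10 + 1, so there are 10 full weeks plus 1 extra day.
Each full week contributes 5 weekdays (Mon–Fri): 10 × 5 = 50.
The 1 extra day is Mon — 1 of them qualifies.
Total: 50 + 1 = 51.
Holidays: 12 March 1957 (Tue); 26 March 1957 (Tue); 10 April 1957 (Wed); 29 April 1957 (Mon); 30 April 1957 (Tue); 17 May 1957 (Fri).
All 6 holidays fall on weekdays, so subtract 6.
Business days: 51 − 6 = 45.

45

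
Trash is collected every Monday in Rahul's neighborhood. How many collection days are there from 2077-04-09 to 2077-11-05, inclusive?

30

2077-04-09 is a Friday.
From 2077-04-09 to 2077-11-05 is 211 days inclusive.
211 = 7 × 30 + 1, so there are 30 full weeks plus 1 extra day.
Each full week contributes one Monday: 30 so far.
The 1 extra day is Friday — none qualify.
Total: 30 + 0 = 30.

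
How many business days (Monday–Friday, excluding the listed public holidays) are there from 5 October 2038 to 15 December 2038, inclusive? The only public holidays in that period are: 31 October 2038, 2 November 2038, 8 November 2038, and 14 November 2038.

5 October 2038 is a Tuesday.
From 5 October 2038 to 15 December 2038 is 72 days inclusive.
72 = 7 × 10 + 2, so there are 10 full weeks plus 2 extra days.
Each full week contributes 5 weekdays (Mon–Fri): 10 × 5 = 50.
The 2 extra days are Tue, Wed — 2 of them qualify.
Total: 50 + 2 = 52.
Holidays: 31 October 2038 (Sun); 2 November 2038 (Tue); 8 November 2038 (Mon); 14 November 2038 (Sun).
2 of the 4 holidays fall on weekdays; the rest are weekends and were already excluded.
Business days: 52 − 2 = 50.

50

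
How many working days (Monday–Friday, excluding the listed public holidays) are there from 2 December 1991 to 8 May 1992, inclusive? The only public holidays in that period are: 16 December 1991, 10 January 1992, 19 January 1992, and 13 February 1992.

2 December 1991 is a Monday.
From 2 December 1991 to 8 May 1992 is 159 days inclusive.
159 = 7 × 22 + 5, so there are 22 full weeks plus 5 extra days.
Each full week contributes 5 weekdays (Mon–Fri): 22 × 5 = 110.
The 5 extra days are Monday, Tuesday, Wednesday, Thursday, Friday — 5 of them qualify.
Total: 110 + 5 = 115.
Holidays: 16 December 1991 (Mon); 10 January 1992 (Fri); 19 January 1992 (Sun); 13 February 1992 (Thu).
3 of the 4 holidays fall on weekdays; the rest are weekends and were already excluded.
Business days: 115 − 3 = 112.

112 working days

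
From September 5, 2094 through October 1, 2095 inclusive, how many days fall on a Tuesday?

September 5, 2094 is a Sunday.
The range spans 392 days (inclusive of both endpoints).
392 = 7 × 56, so the span is exactly 56 full weeks.
Each full week contributes one Tuesday: 56 so far.
Total: 56.

56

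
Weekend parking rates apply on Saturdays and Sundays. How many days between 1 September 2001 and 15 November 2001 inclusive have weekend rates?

22

1 September 2001 is a Saturday.
That's 76 days from start to end, counting both.
76 = 7 × 10 + 6, so there are 10 full weeks plus 6 extra days.
Each full week contributes 2 weekend days (Sat, Sun): 10 × 2 = 20.
The 6 extra days are Saturday, Sunday, Monday, Tuesday, Wednesday, Thursday — 2 of them qualify.
Total: 20 + 2 = 22.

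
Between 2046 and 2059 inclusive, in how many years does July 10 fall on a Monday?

Day of week of July 10 in each year:
2046: Tue, 2047: Wed, 2048: Fri, 2049: Sat, 2050: Sun, 2051: Mon ✓, 2052: Wed, 2053: Thu, 2054: Fri, 2055: Sat, 2056: Mon ✓, 2057: Tue, 2058: Wed, 2059: Thu
Mondays: 2051, 2056.

2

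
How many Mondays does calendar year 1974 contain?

1974-01-01 is a Tuesday.
The range spans 365 days (inclusive of both endpoints).
365 = 7 × 52 + 1, so there are 52 full weeks plus 1 extra day.
Each full week contributes one Monday: 52 so far.
The 1 extra day is Tuesday — none qualify.
Total: 52 + 0 = 52.

52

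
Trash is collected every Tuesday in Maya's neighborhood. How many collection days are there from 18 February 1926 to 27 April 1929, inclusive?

166

18 February 1926 is a Thursday.
From 18 February 1926 to 27 April 1929 is 1165 days inclusive.
1165 = 7 × 166 + 3, so there are 166 full weeks plus 3 extra days.
Each full week contributes one Tuesday: 166 so far.
The 3 extra days are Thu, Fri, Sat — none qualify.
Total: 166 + 0 = 166.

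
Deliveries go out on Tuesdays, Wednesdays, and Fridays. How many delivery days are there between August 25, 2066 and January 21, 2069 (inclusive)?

August 25, 2066 is a Wednesday.
That's 881 days from start to end, counting both.
881 = 7 × 125 + 6, so there are 125 full weeks plus 6 extra days.
Each full week contributes 3 days from the set (Tue, Wed, Fri): 125 × 3 = 375.
The 6 extra days are Wednesday, Thursday, Friday, Saturday, Sunday, Monday — 2 of them qualify.
Total: 375 + 2 = 377.

377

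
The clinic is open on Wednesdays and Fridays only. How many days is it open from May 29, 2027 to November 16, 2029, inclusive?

258

May 29, 2027 is a Saturday.
From May 29, 2027 to November 16, 2029 is 903 days inclusive.
903 = 7 × 129, so the span is exactly 129 full weeks.
Each full week contributes 2 days from the set (Wed, Fri): 129 × 2 = 258.
Total: 258.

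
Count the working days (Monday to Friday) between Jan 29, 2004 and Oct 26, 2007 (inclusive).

977 weekdays

Jan 29, 2004 is a Thursday.
From Jan 29, 2004 to Oct 26, 2007 is 1367 days inclusive.
1367 = 7 × 195 + 2, so there are 195 full weeks plus 2 extra days.
Each full week contributes 5 weekdays (Mon–Fri): 195 × 5 = 975.
The 2 extra days are Thu, Fri — 2 of them qualify.
Total: 975 + 2 = 977.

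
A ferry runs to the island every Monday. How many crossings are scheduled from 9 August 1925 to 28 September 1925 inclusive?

9 August 1925 is a Sunday.
The range spans 51 days (inclusive of both endpoints).
51 = 7 × 7 + 2, so there are 7 full weeks plus 2 extra days.
Each full week contributes one Monday: 7 so far.
The 2 extra days are Sunday, Monday — 1 of them qualifies.
Total: 7 + 1 = 8.

8 Mondays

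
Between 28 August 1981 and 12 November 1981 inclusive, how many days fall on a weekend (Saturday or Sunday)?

22

28 August 1981 is a Friday.
The range spans 77 days (inclusive of both endpoints).
77 = 7 × 11, so the span is exactly 11 full weeks.
Each full week contributes 2 weekend days (Sat, Sun): 11 × 2 = 22.
Total: 22.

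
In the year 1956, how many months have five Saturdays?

A month has five Saturdays exactly when Saturday falls within its first (length − 28) days.
Jan: 31 days, starts Sun → 5 of Sun, Mon, Tue
Feb: 29 days, starts Wed → 5 of Wed
Mar: 31 days, starts Thu → 5 of Thu, Fri, Sat ✓
Apr: 30 days, starts Sun → 5 of Sun, Mon
May: 31 days, starts Tue → 5 of Tue, Wed, Thu
Jun: 30 days, starts Fri → 5 of Fri, Sat ✓
Jul: 31 days, starts Sun → 5 of Sun, Mon, Tue
Aug: 31 days, starts Wed → 5 of Wed, Thu, Fri
Sep: 30 days, starts Sat → 5 of Sat, Sun ✓
Oct: 31 days, starts Mon → 5 of Mon, Tue, Wed
Nov: 30 days, starts Thu → 5 of Thu, Fri
Dec: 31 days, starts Sat → 5 of Sat, Sun, Mon ✓
Months with five Saturdays: Mar, Jun, Sep, Dec.

4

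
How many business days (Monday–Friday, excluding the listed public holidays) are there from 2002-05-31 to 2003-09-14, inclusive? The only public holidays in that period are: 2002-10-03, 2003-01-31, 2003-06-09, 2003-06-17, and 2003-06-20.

2002-05-31 is a Friday.
The range spans 472 days (inclusive of both endpoints).
472 = 7 × 67 + 3, so there are 67 full weeks plus 3 extra days.
Each full week contributes 5 weekdays (Mon–Fri): 67 × 5 = 335.
The 3 extra days are Fri, Sat, Sun — 1 of them qualifies.
Total: 335 + 1 = 336.
Holidays: 2002-10-03 (Thu); 2003-01-31 (Fri); 2003-06-09 (Mon); 2003-06-17 (Tue); 2003-06-20 (Fri).
All 5 holidays fall on weekdays, so subtract 5.
Business days: 336 − 5 = 331.

331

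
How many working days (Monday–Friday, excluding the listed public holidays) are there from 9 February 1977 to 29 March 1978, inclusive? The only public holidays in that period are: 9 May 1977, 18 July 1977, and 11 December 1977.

9 February 1977 is a Wednesday.
The range spans 414 days (inclusive of both endpoints).
414 = 7 × 59 + 1, so there are 59 full weeks plus 1 extra day.
Each full week contributes 5 weekdays (Mon–Fri): 59 × 5 = 295.
The 1 extra day is Wed — 1 of them qualifies.
Total: 295 + 1 = 296.
Holidays: 9 May 1977 (Mon); 18 July 1977 (Mon); 11 December 1977 (Sun).
2 of the 3 holidays fall on weekdays; the rest are weekends and were already excluded.
Business days: 296 − 2 = 294.

294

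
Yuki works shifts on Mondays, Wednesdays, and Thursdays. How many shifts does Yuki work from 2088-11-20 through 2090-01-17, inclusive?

2088-11-20 is a Saturday.
The range spans 424 days (inclusive of both endpoints).
424 = 7 × 60 + 4, so there are 60 full weeks plus 4 extra days.
Each full week contributes 3 days from the set (Mon, Wed, Thu): 60 × 3 = 180.
The 4 extra days are Sat, Sun, Mon, Tue — 1 of them qualifies.
Total: 180 + 1 = 181.

181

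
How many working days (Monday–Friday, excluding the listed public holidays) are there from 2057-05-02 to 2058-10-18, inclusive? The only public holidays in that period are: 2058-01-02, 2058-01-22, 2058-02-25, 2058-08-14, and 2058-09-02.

378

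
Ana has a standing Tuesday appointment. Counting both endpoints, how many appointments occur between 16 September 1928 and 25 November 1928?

16 September 1928 is a Sunday.
From 16 September 1928 to 25 November 1928 is 71 days inclusive.
71 = 7 × 10 + 1, so there are 10 full weeks plus 1 extra day.
Each full week contributes one Tuesday: 10 so far.
The 1 extra day is Sun — none qualify.
Total: 10 + 0 = 10.

10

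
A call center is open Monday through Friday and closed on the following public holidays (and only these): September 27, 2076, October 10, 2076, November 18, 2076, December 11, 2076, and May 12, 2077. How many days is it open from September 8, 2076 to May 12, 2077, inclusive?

174

September 8, 2076 is a Tuesday.
That's 247 days from start to end, counting both.
247 = 7 × 35 + 2, so there are 35 full weeks plus 2 extra days.
Each full week contributes 5 weekdays (Mon–Fri): 35 × 5 = 175.
The 2 extra days are Tue, Wed — 2 of them qualify.
Total: 175 + 2 = 177.
Holidays: September 27, 2076 (Sun); October 10, 2076 (Sat); November 18, 2076 (Wed); December 11, 2076 (Fri); May 12, 2077 (Wed).
3 of the 5 holidays fall on weekdays; the rest are weekends and were already excluded.
Business days: 177 − 3 = 174.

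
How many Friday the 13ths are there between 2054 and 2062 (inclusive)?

Friday-the-13ths by year:
2054: Feb, Mar, Nov
2055: Aug
2056: Oct
2057: Apr, Jul
2058: Sep, Dec
2059: Jun
2060: Feb, Aug
2061: May
2062: Jan, Oct

15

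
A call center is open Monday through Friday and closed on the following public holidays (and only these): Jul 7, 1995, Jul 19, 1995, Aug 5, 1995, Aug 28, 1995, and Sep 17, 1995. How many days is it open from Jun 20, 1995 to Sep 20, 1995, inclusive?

64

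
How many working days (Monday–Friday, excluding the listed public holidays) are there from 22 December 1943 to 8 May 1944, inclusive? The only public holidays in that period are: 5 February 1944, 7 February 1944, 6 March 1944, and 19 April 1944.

96

22 December 1943 is a Wednesday.
That's 139 days from start to end, counting both.
139 = 7 × 19 + 6, so there are 19 full weeks plus 6 extra days.
Each full week contributes 5 weekdays (Mon–Fri): 19 × 5 = 95.
The 6 extra days are Wed, Thu, Fri, Sat, Sun, Mon — 4 of them qualify.
Total: 95 + 4 = 99.
Holidays: 5 February 1944 (Sat); 7 February 1944 (Mon); 6 March 1944 (Mon); 19 April 1944 (Wed).
3 of the 4 holidays fall on weekdays; the rest are weekends and were already excluded.
Business days: 99 − 3 = 96.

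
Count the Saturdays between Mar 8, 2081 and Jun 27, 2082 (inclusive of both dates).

69 Saturdays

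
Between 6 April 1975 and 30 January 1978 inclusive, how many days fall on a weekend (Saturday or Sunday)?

295

6 April 1975 is a Sunday.
That's 1031 days from start to end, counting both.
1031 = 7 × 147 + 2, so there are 147 full weeks plus 2 extra days.
Each full week contributes 2 weekend days (Sat, Sun): 147 × 2 = 294.
The 2 extra days are Sunday, Monday — 1 of them qualifies.
Total: 294 + 1 = 295.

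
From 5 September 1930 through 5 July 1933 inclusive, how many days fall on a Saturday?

5 September 1930 is a Friday.
The range spans 1035 days (inclusive of both endpoints).
1035 = 7 × 147 + 6, so there are 147 full weeks plus 6 extra days.
Each full week contributes one Saturday: 147 so far.
The 6 extra days are Friday, Saturday, Sunday, Monday, Tuesday, Wednesday — 1 of them qualifies.
Total: 147 + 1 = 148.

148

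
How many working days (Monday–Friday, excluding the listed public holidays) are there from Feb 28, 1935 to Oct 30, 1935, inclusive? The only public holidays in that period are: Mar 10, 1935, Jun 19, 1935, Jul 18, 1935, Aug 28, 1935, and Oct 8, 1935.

171

Feb 28, 1935 is a Thursday.
From Feb 28, 1935 to Oct 30, 1935 is 245 days inclusive.
245 = 7 × 35, so the span is exactly 35 full weeks.
Each full week contributes 5 weekdays (Mon–Fri): 35 × 5 = 175.
Total: 175.
Holidays: Mar 10, 1935 (Sun); Jun 19, 1935 (Wed); Jul 18, 1935 (Thu); Aug 28, 1935 (Wed); Oct 8, 1935 (Tue).
4 of the 5 holidays fall on weekdays; the rest are weekends and were already excluded.
Business days: 175 − 4 = 171.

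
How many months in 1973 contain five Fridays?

4

A month has five Fridays exactly when Friday falls within its first (length − 28) days.
Jan: 31 days, starts Mon → 5 of Mon, Tue, Wed
Feb: 28 days, starts Thu → 5 of (none)
Mar: 31 days, starts Thu → 5 of Thu, Fri, Sat ✓
Apr: 30 days, starts Sun → 5 of Sun, Mon
May: 31 days, starts Tue → 5 of Tue, Wed, Thu
Jun: 30 days, starts Fri → 5 of Fri, Sat ✓
Jul: 31 days, starts Sun → 5 of Sun, Mon, Tue
Aug: 31 days, starts Wed → 5 of Wed, Thu, Fri ✓
Sep: 30 days, starts Sat → 5 of Sat, Sun
Oct: 31 days, starts Mon → 5 of Mon, Tue, Wed
Nov: 30 days, starts Thu → 5 of Thu, Fri ✓
Dec: 31 days, starts Sat → 5 of Sat, Sun, Mon
Months with five Fridays: Mar, Jun, Aug, Nov.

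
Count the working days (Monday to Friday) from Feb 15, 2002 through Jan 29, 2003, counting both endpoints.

249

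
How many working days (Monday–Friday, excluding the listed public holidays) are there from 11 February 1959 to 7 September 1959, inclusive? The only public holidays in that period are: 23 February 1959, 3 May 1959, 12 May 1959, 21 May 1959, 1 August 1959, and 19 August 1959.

145

11 February 1959 is a Wednesday.
The range spans 209 days (inclusive of both endpoints).
209 = 7 × 29 + 6, so there are 29 full weeks plus 6 extra days.
Each full week contributes 5 weekdays (Mon–Fri): 29 × 5 = 145.
The 6 extra days are Wednesday, Thursday, Friday, Saturday, Sunday, Monday — 4 of them qualify.
Total: 145 + 4 = 149.
Holidays: 23 February 1959 (Mon); 3 May 1959 (Sun); 12 May 1959 (Tue); 21 May 1959 (Thu); 1 August 1959 (Sat); 19 August 1959 (Wed).
4 of the 6 holidays fall on weekdays; the rest are weekends and were already excluded.
Business days: 149 − 4 = 145.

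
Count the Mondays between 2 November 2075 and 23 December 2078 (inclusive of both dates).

164

2 November 2075 is a Saturday.
From 2 November 2075 to 23 December 2078 is 1148 days inclusive.
1148 = 7 × 164, so the span is exactly 164 full weeks.
Each full week contributes one Monday: 164 so far.
Total: 164.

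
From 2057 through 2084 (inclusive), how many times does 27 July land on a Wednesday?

Day of week of July 27 in each year:
2057: Fri, 2058: Sat, 2059: Sun, 2060: Tue, 2061: Wed ✓, 2062: Thu, 2063: Fri, 2064: Sun, 2065: Mon, 2066: Tue, 2067: Wed ✓, 2068: Fri, 2069: Sat, 2070: Sun, 2071: Mon, 2072: Wed ✓, 2073: Thu, 2074: Fri, 2075: Sat, 2076: Mon, 2077: Tue, 2078: Wed ✓, 2079: Thu, 2080: Sat, 2081: Sun, 2082: Mon, 2083: Tue, 2084: Thu
Wednesdays: 2061, 2067, 2072, 2078.

4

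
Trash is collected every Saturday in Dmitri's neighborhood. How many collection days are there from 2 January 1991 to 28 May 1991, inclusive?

21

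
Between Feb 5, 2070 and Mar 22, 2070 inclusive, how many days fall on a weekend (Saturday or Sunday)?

Feb 5, 2070 is a Wednesday.
From Feb 5, 2070 to Mar 22, 2070 is 46 days inclusive.
46 = 7 × 6 + 4, so there are 6 full weeks plus 4 extra days.
Each full week contributes 2 weekend days (Sat, Sun): 6 × 2 = 12.
The 4 extra days are Wed, Thu, Fri, Sat — 1 of them qualifies.
Total: 12 + 1 = 13.

13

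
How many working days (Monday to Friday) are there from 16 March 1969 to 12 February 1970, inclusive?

16 March 1969 is a Sunday.
The range spans 334 days (inclusive of both endpoints).
334 = 7 × 47 + 5, so there are 47 full weeks plus 5 extra days.
Each full week contributes 5 weekdays (Mon–Fri): 47 × 5 = 235.
The 5 extra days are Sunday, Monday, Tuesday, Wednesday, Thursday — 4 of them qualify.
Total: 235 + 4 = 239.

239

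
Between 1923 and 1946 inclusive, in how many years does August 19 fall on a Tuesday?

Day of week of August 19 in each year:
1923: Sun, 1924: Tue ✓, 1925: Wed, 1926: Thu, 1927: Fri, 1928: Sun, 1929: Mon, 1930: Tue ✓, 1931: Wed, 1932: Fri, 1933: Sat, 1934: Sun, 1935: Mon, 1936: Wed, 1937: Thu, 1938: Fri, 1939: Sat, 1940: Mon, 1941: Tue ✓, 1942: Wed, 1943: Thu, 1944: Sat, 1945: Sun, 1946: Mon
Tuesdays: 1924, 1930, 1941.

3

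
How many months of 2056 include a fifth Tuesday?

A month has five Tuesdays exactly when Tuesday falls within its first (length − 28) days.
Jan: 31 days, starts Sat → 5 of Sat, Sun, Mon
Feb: 29 days, starts Tue → 5 of Tue ✓
Mar: 31 days, starts Wed → 5 of Wed, Thu, Fri
Apr: 30 days, starts Sat → 5 of Sat, Sun
May: 31 days, starts Mon → 5 of Mon, Tue, Wed ✓
Jun: 30 days, starts Thu → 5 of Thu, Fri
Jul: 31 days, starts Sat → 5 of Sat, Sun, Mon
Aug: 31 days, starts Tue → 5 of Tue, Wed, Thu ✓
Sep: 30 days, starts Fri → 5 of Fri, Sat
Oct: 31 days, starts Sun → 5 of Sun, Mon, Tue ✓
Nov: 30 days, starts Wed → 5 of Wed, Thu
Dec: 31 days, starts Fri → 5 of Fri, Sat, Sun
Months with five Tuesdays: Feb, May, Aug, Oct.

4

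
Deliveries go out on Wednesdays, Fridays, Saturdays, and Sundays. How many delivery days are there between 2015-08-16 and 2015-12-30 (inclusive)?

78

2015-08-16 is a Sunday.
From 2015-08-16 to 2015-12-30 is 137 days inclusive.
137 = 7 × 19 + 4, so there are 19 full weeks plus 4 extra days.
Each full week contributes 4 days from the set (Wed, Fri, Sat, Sun): 19 × 4 = 76.
The 4 extra days are Sunday, Monday, Tuesday, Wednesday — 2 of them qualify.
Total: 76 + 2 = 78.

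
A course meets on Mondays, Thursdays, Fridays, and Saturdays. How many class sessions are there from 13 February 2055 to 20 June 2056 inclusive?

13 February 2055 is a Saturday.
That's 494 days from start to end, counting both.
494 = 7 × 70 + 4, so there are 70 full weeks plus 4 extra days.
Each full week contributes 4 days from the set (Mon, Thu, Fri, Sat): 70 × 4 = 280.
The 4 extra days are Sat, Sun, Mon, Tue — 2 of them qualify.
Total: 280 + 2 = 282.

282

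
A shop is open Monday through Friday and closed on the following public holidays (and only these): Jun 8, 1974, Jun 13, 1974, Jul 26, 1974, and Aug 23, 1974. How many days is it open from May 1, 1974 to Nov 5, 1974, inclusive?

132 working days

May 1, 1974 is a Wednesday.
From May 1, 1974 to Nov 5, 1974 is 189 days inclusive.
189 = 7 × 27, so the span is exactly 27 full weeks.
Each full week contributes 5 weekdays (Mon–Fri): 27 × 5 = 135.
Total: 135.
Holidays: Jun 8, 1974 (Sat); Jun 13, 1974 (Thu); Jul 26, 1974 (Fri); Aug 23, 1974 (Fri).
3 of the 4 holidays fall on weekdays; the rest are weekends and were already excluded.
Business days: 135 − 3 = 132.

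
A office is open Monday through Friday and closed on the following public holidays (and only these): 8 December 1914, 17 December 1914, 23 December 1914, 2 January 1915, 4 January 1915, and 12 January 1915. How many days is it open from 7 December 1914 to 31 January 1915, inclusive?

35

7 December 1914 is a Monday.
The range spans 56 days (inclusive of both endpoints).
56 = 7 × 8, so the span is exactly 8 full weeks.
Each full week contributes 5 weekdays (Mon–Fri): 8 × 5 = 40.
Holidays: 8 December 1914 (Tue); 17 December 1914 (Thu); 23 December 1914 (Wed); 2 January 1915 (Sat); 4 January 1915 (Mon); 12 January 1915 (Tue).
5 of the 6 holidays fall on weekdays; the rest are weekends and were already excluded.
Business days: 40 − 5 = 35.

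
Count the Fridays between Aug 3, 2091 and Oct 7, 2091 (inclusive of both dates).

10

Aug 3, 2091 is a Friday.
The range spans 66 days (inclusive of both endpoints).
66 = 7 × 9 + 3, so there are 9 full weeks plus 3 extra days.
Each full week contributes one Friday: 9 so far.
The 3 extra days are Fri, Sat, Sun — 1 of them qualifies.
Total: 9 + 1 = 10.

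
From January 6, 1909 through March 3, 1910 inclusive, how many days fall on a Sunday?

60

January 6, 1909 is a Wednesday.
That's 422 days from start to end, counting both.
422 = 7 × 60 + 2, so there are 60 full weeks plus 2 extra days.
Each full week contributes one Sunday: 60 so far.
The 2 extra days are Wednesday, Thursday — none qualify.
Total: 60 + 0 = 60.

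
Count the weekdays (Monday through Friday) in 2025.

2025-01-01 is a Wednesday.
From 2025-01-01 to 2025-12-31 is 365 days inclusive.
365 = 7 × 52 + 1, so there are 52 full weeks plus 1 extra day.
Each full week contributes 5 weekdays (Mon–Fri): 52 × 5 = 260.
The 1 extra day is Wed — 1 of them qualifies.
Total: 260 + 1 = 261.

261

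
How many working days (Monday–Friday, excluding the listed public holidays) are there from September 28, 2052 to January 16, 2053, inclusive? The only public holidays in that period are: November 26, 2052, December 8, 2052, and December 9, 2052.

September 28, 2052 is a Saturday.
From September 28, 2052 to January 16, 2053 is 111 days inclusive.
111 = 7 × 15 + 6, so there are 15 full weeks plus 6 extra days.
Each full week contributes 5 weekdays (Mon–Fri): 15 × 5 = 75.
The 6 extra days are Saturday, Sunday, Monday, Tuesday, Wednesday, Thursday — 4 of them qualify.
Total: 75 + 4 = 79.
Holidays: November 26, 2052 (Tue); December 8, 2052 (Sun); December 9, 2052 (Mon).
2 of the 3 holidays fall on weekdays; the rest are weekends and were already excluded.
Business days: 79 − 2 = 77.

77 working days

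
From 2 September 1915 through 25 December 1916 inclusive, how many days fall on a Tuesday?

2 September 1915 is a Thursday.
The range spans 481 days (inclusive of both endpoints).
481 = 7 × 68 + 5, so there are 68 full weeks plus 5 extra days.
Each full week contributes one Tuesday: 68 so far.
The 5 extra days are Thu, Fri, Sat, Sun, Mon — none qualify.
Total: 68 + 0 = 68.

68 Tuesdays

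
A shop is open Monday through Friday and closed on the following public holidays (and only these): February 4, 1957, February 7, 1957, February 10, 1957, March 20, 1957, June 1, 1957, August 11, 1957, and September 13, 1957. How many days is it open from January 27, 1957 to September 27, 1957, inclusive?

171 working days

January 27, 1957 is a Sunday.
That's 244 days from start to end, counting both.
244 = 7 × 34 + 6, so there are 34 full weeks plus 6 extra days.
Each full week contributes 5 weekdays (Mon–Fri): 34 × 5 = 170.
The 6 extra days are Sun, Mon, Tue, Wed, Thu, Fri — 5 of them qualify.
Total: 170 + 5 = 175.
Holidays: February 4, 1957 (Mon); February 7, 1957 (Thu); February 10, 1957 (Sun); March 20, 1957 (Wed); June 1, 1957 (Sat); August 11, 1957 (Sun); September 13, 1957 (Fri).
4 of the 7 holidays fall on weekdays; the rest are weekends and were already excluded.
Business days: 175 − 4 = 171.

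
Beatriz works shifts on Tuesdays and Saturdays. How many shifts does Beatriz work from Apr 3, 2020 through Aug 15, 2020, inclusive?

Apr 3, 2020 is a Friday.
The range spans 135 days (inclusive of both endpoints).
135 = 7 × 19 + 2, so there are 19 full weeks plus 2 extra days.
Each full week contributes 2 days from the set (Tue, Sat): 19 × 2 = 38.
The 2 extra days are Friday, Saturday — 1 of them qualifies.
Total: 38 + 1 = 39.

39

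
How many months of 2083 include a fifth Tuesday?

A month has five Tuesdays exactly when Tuesday falls within its first (length − 28) days.
Jan: 31 days, starts Fri → 5 of Fri, Sat, Sun
Feb: 28 days, starts Mon → 5 of (none)
Mar: 31 days, starts Mon → 5 of Mon, Tue, Wed ✓
Apr: 30 days, starts Thu → 5 of Thu, Fri
May: 31 days, starts Sat → 5 of Sat, Sun, Mon
Jun: 30 days, starts Tue → 5 of Tue, Wed ✓
Jul: 31 days, starts Thu → 5 of Thu, Fri, Sat
Aug: 31 days, starts Sun → 5 of Sun, Mon, Tue ✓
Sep: 30 days, starts Wed → 5 of Wed, Thu
Oct: 31 days, starts Fri → 5 of Fri, Sat, Sun
Nov: 30 days, starts Mon → 5 of Mon, Tue ✓
Dec: 31 days, starts Wed → 5 of Wed, Thu, Fri
Months with five Tuesdays: Mar, Jun, Aug, Nov.

4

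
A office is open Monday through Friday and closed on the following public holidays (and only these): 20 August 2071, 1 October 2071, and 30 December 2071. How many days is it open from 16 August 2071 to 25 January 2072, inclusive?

113

16 August 2071 is a Sunday.
That's 163 days from start to end, counting both.
163 = 7 × 23 + 2, so there are 23 full weeks plus 2 extra days.
Each full week contributes 5 weekdays (Mon–Fri): 23 × 5 = 115.
The 2 extra days are Sun, Mon — 1 of them qualifies.
Total: 115 + 1 = 116.
Holidays: 20 August 2071 (Thu); 1 October 2071 (Thu); 30 December 2071 (Wed).
All 3 holidays fall on weekdays, so subtract 3.
Business days: 116 − 3 = 113.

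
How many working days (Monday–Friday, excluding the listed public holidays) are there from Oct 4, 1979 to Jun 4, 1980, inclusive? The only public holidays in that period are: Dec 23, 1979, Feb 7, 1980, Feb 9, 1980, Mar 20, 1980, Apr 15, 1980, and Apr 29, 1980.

171 working days

Oct 4, 1979 is a Thursday.
From Oct 4, 1979 to Jun 4, 1980 is 245 days inclusive.
245 = 7 × 35, so the span is exactly 35 full weeks.
Each full week contributes 5 weekdays (Mon–Fri): 35 × 5 = 175.
Total: 175.
Holidays: Dec 23, 1979 (Sun); Feb 7, 1980 (Thu); Feb 9, 1980 (Sat); Mar 20, 1980 (Thu); Apr 15, 1980 (Tue); Apr 29, 1980 (Tue).
4 of the 6 holidays fall on weekdays; the rest are weekends and were already excluded.
Business days: 175 − 4 = 171.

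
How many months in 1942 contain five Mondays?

A month has five Mondays exactly when Monday falls within its first (length − 28) days.
Jan: 31 days, starts Thu → 5 of Thu, Fri, Sat
Feb: 28 days, starts Sun → 5 of (none)
Mar: 31 days, starts Sun → 5 of Sun, Mon, Tue ✓
Apr: 30 days, starts Wed → 5 of Wed, Thu
May: 31 days, starts Fri → 5 of Fri, Sat, Sun
Jun: 30 days, starts Mon → 5 of Mon, Tue ✓
Jul: 31 days, starts Wed → 5 of Wed, Thu, Fri
Aug: 31 days, starts Sat → 5 of Sat, Sun, Mon ✓
Sep: 30 days, starts Tue → 5 of Tue, Wed
Oct: 31 days, starts Thu → 5 of Thu, Fri, Sat
Nov: 30 days, starts Sun → 5 of Sun, Mon ✓
Dec: 31 days, starts Tue → 5 of Tue, Wed, Thu
Months with five Mondays: Mar, Jun, Aug, Nov.

4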